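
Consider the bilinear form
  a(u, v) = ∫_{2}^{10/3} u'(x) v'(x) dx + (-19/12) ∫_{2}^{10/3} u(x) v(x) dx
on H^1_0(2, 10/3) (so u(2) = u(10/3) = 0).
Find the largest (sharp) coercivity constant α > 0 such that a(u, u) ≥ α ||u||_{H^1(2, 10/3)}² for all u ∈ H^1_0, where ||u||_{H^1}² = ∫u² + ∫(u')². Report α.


α = (-76 + 27*π^2)/(3*(16 + 9*π^2))

Coercivity of a(·,·) on H^1_0(2, 10/3) means a(u, u) ≥ α ||u||_{H^1}² for every u ∈ H^1_0.
The interval has length L = 4/3, and Poincaré/coercivity depend only on L. Here a(u, u) = ∫(u')² + (-19/12)·∫u².
Here c = -19/12 < 0 with |c| < (π/L)² = 9*π^2/16, so coercivity still holds. The condition a(u,u) ≥ α||u||_{H^1}² reads (1−α)∫(u')² ≥ (α−c)∫u². Any admissible α is ≤ 1 (rapidly oscillating u have ∫u²/∫(u')² → 0), and α = 1 would force 0 ≥ (1−c)∫u², impossible since c < 1; so 1−α > 0. By the sharp Poincaré inequality on H^1_0 of an interval of length L, ∫(u')² ≥ (π/L)²∫u² with equality for the first sine mode sin(π(x−x₀)/L) (x₀ the left endpoint), so the inequality holds for all u iff (1−α)(π/L)² ≥ α − c, i.e. α ≤ ((π/L)² + c)/((π/L)² + 1) = (1 + c(L/π)²)/(1 + (L/π)²). (Direct route, valid since c ≤ 0: Poincaré gives c∫u² ≥ c(L/π)²∫(u')², so a(u,u) ≥ (1 + c(L/π)²)∫(u')², while ||u||_{H^1}² ≤ (1 + (L/π)²)∫(u')²; dividing yields the same α.) With (π/L)² = 9*π^2/16 and c = -19/12, the largest admissible constant is α = ((π/L)² + c)/((π/L)² + 1).
Simplifying, α = (-76 + 27*π^2)/(3*(16 + 9*π^2)).


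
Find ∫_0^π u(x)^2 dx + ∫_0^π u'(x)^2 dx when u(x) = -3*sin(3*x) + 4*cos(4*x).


||u||_{H^1(0,π)}^2 = 2448/7 + 181*π

u'(x) = -16*sin(4*x) - 9*cos(3*x).
Expand u² and (u')² and integrate term by term on (0, π), using: for integers n ≥ 1, ∫_0^π sin²(nx) dx = ∫_0^π cos²(nx) dx = π/2; for n ≠ n', ∫_0^π sin(nx)sin(n'x) dx = ∫_0^π cos(nx)cos(n'x) dx = 0; and by product-to-sum, ∫_0^π sin(nx)cos(n'x) dx = ½∫_0^π [sin((n+n')x) + sin((n−n')x)] dx, which is 0 when n+n' is even and 2n/(n²−n'²) when n+n' is odd (it need not vanish on (0, π)).
  u² squared terms: (-3)²·∫sin(3x)² dx = 9·π/2 = 9*π/2;  (4)²·∫cos(4x)² dx = 16·π/2 = 8*π.
  u² cross terms: 2·(-3)·(4)·∫sin(3x)·cos(4x) dx = -24·(-6/7) = 144/7.
  So ∫_0^π u² dx = 9*π/2 + 8*π + 144/7 = 144/7 + 25*π/2.
  (u')² squared terms: (-16)²·∫sin(4x)² dx = 256·π/2 = 128*π;  (-9)²·∫cos(3x)² dx = 81·π/2 = 81*π/2.
  (u')² cross terms: 2·(-16)·(-9)·∫sin(4x)·cos(3x) dx = 288·(8/7) = 2304/7.
  So ∫_0^π (u')² dx = 128*π + 81*π/2 + 2304/7 = 2304/7 + 337*π/2.
||u||_{H^1}^2 = (144/7 + 25*π/2) + (2304/7 + 337*π/2) = 2448/7 + 181*π.


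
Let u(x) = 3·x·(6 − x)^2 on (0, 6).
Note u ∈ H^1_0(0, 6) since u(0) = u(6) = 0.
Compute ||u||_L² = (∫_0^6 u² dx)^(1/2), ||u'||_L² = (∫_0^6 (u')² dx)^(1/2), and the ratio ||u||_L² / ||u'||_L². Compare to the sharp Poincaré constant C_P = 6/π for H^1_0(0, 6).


||u||_L² / ||u'||_L² = 3*sqrt(14)/7 < C_P = 6/π.

u(x) = 3·x·(6 − x)^2, so u'(x) = 9*(x - 6)*(x - 2).
u(x) = 3·x·(6 − x)^2 vanishes at x = 0 and x = 6, so u ∈ H^1_0(0, 6). Differentiate via the product rule and integrate the resulting polynomials term by term.
  ∫_0^6 u² dx = ∫_0^6 (9*x^6 - 216*x^5 + 1944*x^4 - 7776*x^3 + 11664*x^2) dx. Term by term:
    ∫_0^6 9*x^6 dx = 2519424/7;  ∫_0^6 -216*x^5 dx = -1679616;  ∫_0^6 1944*x^4 dx = 15116544/5;
    ∫_0^6 -7776*x^3 dx = -2519424;  ∫_0^6 11664*x^2 dx = 839808.
  Sum: 2519424/7 − 1679616 + 15116544/5 − 2519424 + 839808 = 839808/35.
  ∫_0^6 (u')² dx = ∫_0^6 (81*x^4 - 1296*x^3 + 7128*x^2 - 15552*x + 11664) dx. Term by term:
    ∫_0^6 81*x^4 dx = 629856/5;  ∫_0^6 -1296*x^3 dx = -419904;  ∫_0^6 7128*x^2 dx = 513216;
    ∫_0^6 -15552*x dx = -279936;  ∫_0^6 11664 dx = 69984.
  Sum: 629856/5 − 419904 + 513216 − 279936 + 69984 = 46656/5.
∫_0^6 u² dx = 839808/35, so ||u||_L² = 648*sqrt(70)/35.
∫_0^6 (u')² dx = 46656/5, so ||u'||_L² = 216*sqrt(5)/5.
Ratio ||u||_L² / ||u'||_L² = 3*sqrt(14)/7.
Sharp Poincaré constant on H^1_0(0, 6) is C_P = L/π = 6/π, achieved by sin(π/6·x).
A polynomial bump cannot attain the sharp Poincaré constant (only the first sine eigenfunction does), so the ratio is strictly less than C_P, consistent with ||u||_L² ≤ C_P ||u'||_L².


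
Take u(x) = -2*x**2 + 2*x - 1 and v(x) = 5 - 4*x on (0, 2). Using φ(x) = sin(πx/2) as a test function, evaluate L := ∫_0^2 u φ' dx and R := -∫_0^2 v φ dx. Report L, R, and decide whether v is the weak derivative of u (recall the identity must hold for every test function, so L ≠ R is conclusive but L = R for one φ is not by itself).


LHS = 8/π, RHS = -4/π. No, v is not the weak derivative of u.

u(x) = -2*x**2 + 2*x - 1, classical derivative u'(x) = 2 - 4*x.
φ(x) = sin(πx/2), so φ'(x) = π*cos(π*x/2)/2.
Note φ(0) = φ(2) = 0, so the boundary term u·φ vanishes.
LHS = ∫_0^2 u(x) φ'(x) dx = ∫_0^2 (-π*x^2*cos(π*x/2) + π*x*cos(π*x/2) - π*cos(π*x/2)/2) dx. Term by term:
  ∫_0^2 -π*cos(π*x/2)/2 dx = 0;  ∫_0^2 π*x*cos(π*x/2) dx = -8/π;  ∫_0^2 -π*x^2*cos(π*x/2) dx = 16/π.
Sum: 0 − 8/π + 16/π = 8/π.
So LHS = 8/π.
∫_0^2 v(x) φ(x) dx = ∫_0^2 (-4*x*sin(π*x/2) + 5*sin(π*x/2)) dx. Term by term:
  ∫_0^2 5*sin(π*x/2) dx = 20/π;  ∫_0^2 -4*x*sin(π*x/2) dx = -16/π.
Sum: 20/π − 16/π = 4/π.
So RHS = -∫_0^2 v(x) φ(x) dx = -4/π.
LHS − RHS = 12/π ≠ 0, so the identity fails.
(For a valid weak derivative the identity must hold for EVERY test function, in particular this one. The failure shows v is NOT the weak derivative of u.)
Correct weak derivative would be u'(x) = 2 - 4*x.


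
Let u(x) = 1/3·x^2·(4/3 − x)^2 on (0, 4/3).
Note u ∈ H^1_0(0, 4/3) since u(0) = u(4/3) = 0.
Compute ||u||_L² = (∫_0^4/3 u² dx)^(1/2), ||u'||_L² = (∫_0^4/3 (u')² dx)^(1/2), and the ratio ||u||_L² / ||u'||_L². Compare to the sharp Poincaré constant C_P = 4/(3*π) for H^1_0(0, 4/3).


||u||_L² / ||u'||_L² = 2*sqrt(3)/9 < C_P = 4/(3*π).

u(x) = 1/3·x^2·(4/3 − x)^2, so u'(x) = 4*x*(3*x - 4)*(3*x - 2)/27.
u(x) = 1/3·x^2·(4/3 − x)^2 vanishes at x = 0 and x = 4/3, so u ∈ H^1_0(0, 4/3). Differentiate via the product rule and integrate the resulting polynomials term by term.
  ∫_0^4/3 u² dx = ∫_0^4/3 (x^8/9 - 16*x^7/27 + 32*x^6/27 - 256*x^5/243 + 256*x^4/729) dx. Term by term:
    ∫_0^4/3 x^8/9 dx = 262144/1594323;  ∫_0^4/3 -16*x^7/27 dx = -131072/177147;  ∫_0^4/3 32*x^6/27 dx = 524288/413343;
    ∫_0^4/3 -256*x^5/243 dx = -524288/531441;  ∫_0^4/3 256*x^4/729 dx = 262144/885735.
  Sum: 262144/1594323 − 131072/177147 + 524288/413343 − 524288/531441 + 262144/885735 = 131072/55801305.
  ∫_0^4/3 (u')² dx = ∫_0^4/3 (16*x^6/9 - 64*x^5/9 + 832*x^4/81 - 512*x^3/81 + 1024*x^2/729) dx. Term by term:
    ∫_0^4/3 16*x^6/9 dx = 262144/137781;  ∫_0^4/3 -64*x^5/9 dx = -131072/19683;  ∫_0^4/3 832*x^4/81 dx = 851968/98415;
    ∫_0^4/3 -512*x^3/81 dx = -32768/6561;  ∫_0^4/3 1024*x^2/729 dx = 65536/59049.
  Sum: 262144/137781 − 131072/19683 + 851968/98415 − 32768/6561 + 65536/59049 = 32768/2066715.
∫_0^4/3 u² dx = 131072/55801305, so ||u||_L² = 256*sqrt(210)/76545.
∫_0^4/3 (u')² dx = 32768/2066715, so ||u'||_L² = 128*sqrt(70)/8505.
Ratio ||u||_L² / ||u'||_L² = 2*sqrt(3)/9.
Sharp Poincaré constant on H^1_0(0, 4/3) is C_P = L/π = 4/(3*π), achieved by sin(3*π/4·x).
A polynomial bump cannot attain the sharp Poincaré constant (only the first sine eigenfunction does), so the ratio is strictly less than C_P, consistent with ||u||_L² ≤ C_P ||u'||_L².


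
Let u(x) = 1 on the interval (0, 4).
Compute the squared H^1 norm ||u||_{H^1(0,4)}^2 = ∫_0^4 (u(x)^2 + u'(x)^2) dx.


||u||_{H^1}^2 = 4

The H^1 norm (squared) on an interval (0, L) is
  ||u||_{H^1}^2 = ∫_0^L u(x)^2 dx + ∫_0^L u'(x)^2 dx.
Compute u'(x) = 0.
Then u(x)^2 = 1 and u'(x)^2 = 0.
Integrate each monomial from 0 to 4 using ∫_0^4 c·x^n dx = c·4^(n+1)/(n+1):
  ∫_0^4 u(x)^2 dx = ∫_0^4 (1) dx. Term by term:
    ∫_0^4 1 dx = 4.
  ∫_0^4 u'(x)^2 dx = ∫_0^4 (0) dx. Term by term:
    ∫_0^4 0 dx = 0.
Adding: ||u||_{H^1}^2 = 4 + 0 = 4.


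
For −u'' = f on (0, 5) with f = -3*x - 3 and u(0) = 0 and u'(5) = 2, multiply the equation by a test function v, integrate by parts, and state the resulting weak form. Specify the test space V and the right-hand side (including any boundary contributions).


V = {v ∈ H^1(0, 5) : v(0) = 0} (test functions vanish at x = 0 where u is specified); weak form: ∫_0^5 u'v' dx = ∫_0^5 (-3*x - 3) v dx + 2·v(5) for all v ∈ V.

Multiply both sides by a test function v and integrate from 0 to 5:
  ∫_0^5 −u''(x) v(x) dx = ∫_0^5 f(x) v(x) dx.
Integrate the LHS by parts once:
  ∫_0^5 −u'' v dx = −[u'(x) v(x)]_0^5 + ∫_0^5 u'(x) v'(x) dx.
Thus ∫_0^5 u'(x) v'(x) dx = ∫_0^5 f(x) v(x) dx + [u'(x) v(x)]_0^5.
Choose V so that boundary terms are either known or forced to vanish.
Mixed BC: u(0) = 0 (Dirichlet) and u'(5) = 2 (Neumann). Define V = {v ∈ H^1(0, 5) : v(0) = 0}. Then [u' v]_0^5 = u'(5)·v(5) − u'(0)·0 = 2·v(5).
Weak formulation: find u (satisfying any essential BC) such that ∫_0^5 u'(x) v'(x) dx = ∫_0^5 f v dx + 2·v(5) for all v ∈ V (Dirichlet at 0 absorbed into V; Neumann datum at x = 5 contributes the boundary term).
Substituting f(x) = -3*x - 3, the right-hand side is ∫_0^5 (-3*x - 3) v dx + 2·v(5).


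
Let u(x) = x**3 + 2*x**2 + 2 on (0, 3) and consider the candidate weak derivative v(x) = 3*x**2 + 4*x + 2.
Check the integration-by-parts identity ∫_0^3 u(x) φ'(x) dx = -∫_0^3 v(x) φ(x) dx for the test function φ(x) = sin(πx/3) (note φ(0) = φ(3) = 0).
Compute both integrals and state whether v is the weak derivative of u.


LHS = -117/π + 324/π^3, RHS = -129/π + 324/π^3. No, v is not the weak derivative of u.

u(x) = x**3 + 2*x**2 + 2, classical derivative u'(x) = 3*x**2 + 4*x.
φ(x) = sin(πx/3), so φ'(x) = π*cos(π*x/3)/3.
Note φ(0) = φ(3) = 0, so the boundary term u·φ vanishes.
LHS = ∫_0^3 u(x) φ'(x) dx = ∫_0^3 (π*x^3*cos(π*x/3)/3 + 2*π*x^2*cos(π*x/3)/3 + 2*π*cos(π*x/3)/3) dx. Term by term:
  ∫_0^3 2*π*cos(π*x/3)/3 dx = 0;  ∫_0^3 π*x^3*cos(π*x/3)/3 dx = -81/π + 324/π^3;  ∫_0^3 2*π*x^2*cos(π*x/3)/3 dx = -36/π.
Sum: 0 + -81/π + 324/π^3 − 36/π = -117/π + 324/π^3.
So LHS = -117/π + 324/π^3.
∫_0^3 v(x) φ(x) dx = ∫_0^3 (3*x^2*sin(π*x/3) + 4*x*sin(π*x/3) + 2*sin(π*x/3)) dx. Term by term:
  ∫_0^3 2*sin(π*x/3) dx = 12/π;  ∫_0^3 3*x^2*sin(π*x/3) dx = -324/π^3 + 81/π;  ∫_0^3 4*x*sin(π*x/3) dx = 36/π.
Sum: 12/π + -324/π^3 + 81/π + 36/π = -324/π^3 + 129/π.
So RHS = -∫_0^3 v(x) φ(x) dx = -129/π + 324/π^3.
LHS − RHS = 12/π ≠ 0, so the identity fails.
(For a valid weak derivative the identity must hold for EVERY test function, in particular this one. The failure shows v is NOT the weak derivative of u.)
Correct weak derivative would be u'(x) = 3*x**2 + 4*x.


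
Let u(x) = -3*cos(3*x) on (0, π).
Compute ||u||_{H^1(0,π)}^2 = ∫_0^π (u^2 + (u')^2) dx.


||u||_{H^1(0,π)}^2 = 45*π

u'(x) = 9*sin(3*x).
Expand u² and (u')² and integrate term by term on (0, π), using: for integers n ≥ 1, ∫_0^π sin²(nx) dx = ∫_0^π cos²(nx) dx = π/2; for n ≠ n', ∫_0^π sin(nx)sin(n'x) dx = ∫_0^π cos(nx)cos(n'x) dx = 0; and by product-to-sum, ∫_0^π sin(nx)cos(n'x) dx = ½∫_0^π [sin((n+n')x) + sin((n−n')x)] dx, which is 0 when n+n' is even and 2n/(n²−n'²) when n+n' is odd (it need not vanish on (0, π)).
  u² squared terms: (-3)²·∫cos(3x)² dx = 9·π/2 = 9*π/2.
  So ∫_0^π u² dx = 9*π/2.
  (u')² squared terms: (9)²·∫sin(3x)² dx = 81·π/2 = 81*π/2.
  So ∫_0^π (u')² dx = 81*π/2.
||u||_{H^1}^2 = (9*π/2) + (81*π/2) = 45*π.


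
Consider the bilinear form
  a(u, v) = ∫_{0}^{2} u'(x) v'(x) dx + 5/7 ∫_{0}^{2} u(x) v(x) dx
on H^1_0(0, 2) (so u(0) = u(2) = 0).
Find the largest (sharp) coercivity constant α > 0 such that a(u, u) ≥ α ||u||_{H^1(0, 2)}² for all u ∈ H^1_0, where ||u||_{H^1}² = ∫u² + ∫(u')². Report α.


α = (20/7 + π^2)/(4 + π^2)

Coercivity of a(·,·) on H^1_0(0, 2) means a(u, u) ≥ α ||u||_{H^1}² for every u ∈ H^1_0.
The interval has length L = 2, and Poincaré/coercivity depend only on L. Here a(u, u) = ∫(u')² + (5/7)·∫u².
Here 0 < c = 5/7 < 1. The condition a(u,u) ≥ α||u||_{H^1}² reads (1−α)∫(u')² ≥ (α−c)∫u². Any admissible α is ≤ 1 (rapidly oscillating u have ∫u²/∫(u')² → 0), and α = 1 would force 0 ≥ (1−c)∫u², impossible since c < 1; so 1−α > 0. By the sharp Poincaré inequality on H^1_0 of an interval of length L, ∫(u')² ≥ (π/L)²∫u² with equality for the first sine mode sin(π(x−x₀)/L) (x₀ the left endpoint), so the inequality holds for all u iff (1−α)(π/L)² ≥ α − c, i.e. α ≤ ((π/L)² + c)/((π/L)² + 1) = (1 + c(L/π)²)/(1 + (L/π)²). With (π/L)² = π^2/4 and c = 5/7, the largest admissible constant is α = ((π/L)² + c)/((π/L)² + 1).
Simplifying, α = (20/7 + π^2)/(4 + π^2).


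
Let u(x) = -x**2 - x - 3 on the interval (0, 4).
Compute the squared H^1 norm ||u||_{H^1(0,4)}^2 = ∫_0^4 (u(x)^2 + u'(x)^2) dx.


||u||_{H^1}^2 = 10312/15

The H^1 norm (squared) on an interval (0, L) is
  ||u||_{H^1}^2 = ∫_0^L u(x)^2 dx + ∫_0^L u'(x)^2 dx.
Compute u'(x) = -2*x - 1.
Then u(x)^2 = x**4 + 2*x**3 + 7*x**2 + 6*x + 9 and u'(x)^2 = 4*x**2 + 4*x + 1.
Integrate each monomial from 0 to 4 using ∫_0^4 c·x^n dx = c·4^(n+1)/(n+1):
  ∫_0^4 u(x)^2 dx = ∫_0^4 (x^4 + 2*x^3 + 7*x^2 + 6*x + 9) dx. Term by term:
    ∫_0^4 x^4 dx = 1024/5;  ∫_0^4 2*x^3 dx = 128;  ∫_0^4 7*x^2 dx = 448/3;
    ∫_0^4 6*x dx = 48;  ∫_0^4 9 dx = 36.
  Sum: 1024/5 + 128 + 448/3 + 48 + 36 = 8492/15.
  ∫_0^4 u'(x)^2 dx = ∫_0^4 (4*x^2 + 4*x + 1) dx. Term by term:
    ∫_0^4 4*x^2 dx = 256/3;  ∫_0^4 4*x dx = 32;  ∫_0^4 1 dx = 4.
  Sum: 256/3 + 32 + 4 = 364/3.
Adding: ||u||_{H^1}^2 = 8492/15 + 364/3 = 10312/15.


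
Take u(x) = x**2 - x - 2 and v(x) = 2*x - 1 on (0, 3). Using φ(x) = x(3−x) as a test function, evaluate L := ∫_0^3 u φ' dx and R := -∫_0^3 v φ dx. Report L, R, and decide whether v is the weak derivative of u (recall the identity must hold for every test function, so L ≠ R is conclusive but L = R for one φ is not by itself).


LHS = -9, RHS = -9. Yes, v = u' weakly.

u(x) = x**2 - x - 2, classical derivative u'(x) = 2*x - 1.
φ(x) = x(3−x), so φ'(x) = 3 - 2*x.
Note φ(0) = φ(3) = 0, so the boundary term u·φ vanishes.
LHS = ∫_0^3 u(x) φ'(x) dx = ∫_0^3 (-2*x^3 + 5*x^2 + x - 6) dx. Term by term:
  ∫_0^3 -2*x^3 dx = -81/2;  ∫_0^3 5*x^2 dx = 45;  ∫_0^3 x dx = 9/2;
  ∫_0^3 -6 dx = -18.
Sum: -81/2 + 45 + 9/2 − 18 = -9.
So LHS = -9.
∫_0^3 v(x) φ(x) dx = ∫_0^3 (-2*x^3 + 7*x^2 - 3*x) dx. Term by term:
  ∫_0^3 -2*x^3 dx = -81/2;  ∫_0^3 7*x^2 dx = 63;  ∫_0^3 -3*x dx = -27/2.
Sum: -81/2 + 63 − 27/2 = 9.
So RHS = -∫_0^3 v(x) φ(x) dx = -9.
LHS = RHS, so the identity holds for this test φ.
Moreover u is smooth here and v(x) = u'(x) = 2*x - 1 pointwise, so the identity holds for every test function. Hence v is the weak derivative of u.


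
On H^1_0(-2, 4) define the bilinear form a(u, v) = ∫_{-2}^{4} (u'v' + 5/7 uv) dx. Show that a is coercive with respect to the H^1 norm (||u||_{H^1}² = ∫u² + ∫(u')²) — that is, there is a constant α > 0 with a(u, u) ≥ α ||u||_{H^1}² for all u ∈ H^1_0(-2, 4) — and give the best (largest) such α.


α = (π^2 + 180/7)/(π^2 + 36)

Coercivity of a(·,·) on H^1_0(-2, 4) means a(u, u) ≥ α ||u||_{H^1}² for every u ∈ H^1_0.
The interval has length L = 6, and Poincaré/coercivity depend only on L. Here a(u, u) = ∫(u')² + (5/7)·∫u².
Here 0 < c = 5/7 < 1. The condition a(u,u) ≥ α||u||_{H^1}² reads (1−α)∫(u')² ≥ (α−c)∫u². Any admissible α is ≤ 1 (rapidly oscillating u have ∫u²/∫(u')² → 0), and α = 1 would force 0 ≥ (1−c)∫u², impossible since c < 1; so 1−α > 0. By the sharp Poincaré inequality on H^1_0 of an interval of length L, ∫(u')² ≥ (π/L)²∫u² with equality for the first sine mode sin(π(x−x₀)/L) (x₀ the left endpoint), so the inequality holds for all u iff (1−α)(π/L)² ≥ α − c, i.e. α ≤ ((π/L)² + c)/((π/L)² + 1) = (1 + c(L/π)²)/(1 + (L/π)²). With (π/L)² = π^2/36 and c = 5/7, the largest admissible constant is α = ((π/L)² + c)/((π/L)² + 1).
Simplifying, α = (π^2 + 180/7)/(π^2 + 36).


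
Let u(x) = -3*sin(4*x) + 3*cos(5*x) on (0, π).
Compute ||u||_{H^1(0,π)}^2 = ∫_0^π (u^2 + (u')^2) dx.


||u||_{H^1(0,π)}^2 = 416 + 387*π/2

u'(x) = -15*sin(5*x) - 12*cos(4*x).
Expand u² and (u')² and integrate term by term on (0, π), using: for integers n ≥ 1, ∫_0^π sin²(nx) dx = ∫_0^π cos²(nx) dx = π/2; for n ≠ n', ∫_0^π sin(nx)sin(n'x) dx = ∫_0^π cos(nx)cos(n'x) dx = 0; and by product-to-sum, ∫_0^π sin(nx)cos(n'x) dx = ½∫_0^π [sin((n+n')x) + sin((n−n')x)] dx, which is 0 when n+n' is even and 2n/(n²−n'²) when n+n' is odd (it need not vanish on (0, π)).
  u² squared terms: (-3)²·∫sin(4x)² dx = 9·π/2 = 9*π/2;  (3)²·∫cos(5x)² dx = 9·π/2 = 9*π/2.
  u² cross terms: 2·(-3)·(3)·∫sin(4x)·cos(5x) dx = -18·(-8/9) = 16.
  So ∫_0^π u² dx = 9*π/2 + 9*π/2 + 16 = 16 + 9*π.
  (u')² squared terms: (-15)²·∫sin(5x)² dx = 225·π/2 = 225*π/2;  (-12)²·∫cos(4x)² dx = 144·π/2 = 72*π.
  (u')² cross terms: 2·(-15)·(-12)·∫sin(5x)·cos(4x) dx = 360·(10/9) = 400.
  So ∫_0^π (u')² dx = 225*π/2 + 72*π + 400 = 400 + 369*π/2.
||u||_{H^1}^2 = (16 + 9*π) + (400 + 369*π/2) = 416 + 387*π/2.


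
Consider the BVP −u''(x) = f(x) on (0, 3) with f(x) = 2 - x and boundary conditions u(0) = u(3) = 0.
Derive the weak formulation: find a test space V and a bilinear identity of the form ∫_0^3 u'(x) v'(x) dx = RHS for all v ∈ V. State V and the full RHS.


V = H^1_0(0, 3) (so v(0) = v(3) = 0); weak form: ∫_0^3 u'v' dx = ∫_0^3 (2 - x) v dx for all v ∈ V.

Multiply both sides by a test function v and integrate from 0 to 3:
  ∫_0^3 −u''(x) v(x) dx = ∫_0^3 f(x) v(x) dx.
Integrate the LHS by parts once:
  ∫_0^3 −u'' v dx = −[u'(x) v(x)]_0^3 + ∫_0^3 u'(x) v'(x) dx.
Thus ∫_0^3 u'(x) v'(x) dx = ∫_0^3 f(x) v(x) dx + [u'(x) v(x)]_0^3.
Choose V so that boundary terms are either known or forced to vanish.
u is Dirichlet: u(0) = u(3) = 0. Let V = H^1_0(0, 3); then v(0) = v(3) = 0, and [u' v]_0^3 = 0.
Weak formulation: find u (satisfying any essential BC) such that ∫_0^3 u'(x) v'(x) dx = ∫_0^3 f v dx for all v ∈ V.
Substituting f(x) = 2 - x, the right-hand side is ∫_0^3 (2 - x) v dx.


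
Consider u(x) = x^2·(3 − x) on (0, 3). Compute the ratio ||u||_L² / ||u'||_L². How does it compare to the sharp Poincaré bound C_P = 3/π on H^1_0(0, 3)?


||u||_L² / ||u'||_L² = 3*sqrt(14)/14 < C_P = 3/π.

u(x) = x^2·(3 − x), so u'(x) = 3*x*(2 - x).
u(x) = x^2·(3 − x) vanishes at x = 0 and x = 3, so u ∈ H^1_0(0, 3). Differentiate via the product rule and integrate the resulting polynomials term by term.
  ∫_0^3 u² dx = ∫_0^3 (x^6 - 6*x^5 + 9*x^4) dx. Term by term:
    ∫_0^3 x^6 dx = 2187/7;  ∫_0^3 -6*x^5 dx = -729;  ∫_0^3 9*x^4 dx = 2187/5.
  Sum: 2187/7 − 729 + 2187/5 = 729/35.
  ∫_0^3 (u')² dx = ∫_0^3 (9*x^4 - 36*x^3 + 36*x^2) dx. Term by term:
    ∫_0^3 9*x^4 dx = 2187/5;  ∫_0^3 -36*x^3 dx = -729;  ∫_0^3 36*x^2 dx = 324.
  Sum: 2187/5 − 729 + 324 = 162/5.
∫_0^3 u² dx = 729/35, so ||u||_L² = 27*sqrt(35)/35.
∫_0^3 (u')² dx = 162/5, so ||u'||_L² = 9*sqrt(10)/5.
Ratio ||u||_L² / ||u'||_L² = 3*sqrt(14)/14.
Sharp Poincaré constant on H^1_0(0, 3) is C_P = L/π = 3/π, achieved by sin(π/3·x).
A polynomial bump cannot attain the sharp Poincaré constant (only the first sine eigenfunction does), so the ratio is strictly less than C_P, consistent with ||u||_L² ≤ C_P ||u'||_L².


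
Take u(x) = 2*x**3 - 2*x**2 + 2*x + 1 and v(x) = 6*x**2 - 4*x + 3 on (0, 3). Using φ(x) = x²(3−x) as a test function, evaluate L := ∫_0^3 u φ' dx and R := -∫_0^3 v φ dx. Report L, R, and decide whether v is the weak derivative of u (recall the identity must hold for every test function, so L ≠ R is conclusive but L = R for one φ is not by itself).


LHS = -1107/10, RHS = -2349/20. No, v is not the weak derivative of u.

u(x) = 2*x**3 - 2*x**2 + 2*x + 1, classical derivative u'(x) = 6*x**2 - 4*x + 2.
φ(x) = x²(3−x), so φ'(x) = 3*x*(2 - x).
Note φ(0) = φ(3) = 0, so the boundary term u·φ vanishes.
LHS = ∫_0^3 u(x) φ'(x) dx = ∫_0^3 (-6*x^5 + 18*x^4 - 18*x^3 + 9*x^2 + 6*x) dx. Term by term:
  ∫_0^3 -6*x^5 dx = -729;  ∫_0^3 18*x^4 dx = 4374/5;  ∫_0^3 -18*x^3 dx = -729/2;
  ∫_0^3 9*x^2 dx = 81;  ∫_0^3 6*x dx = 27.
Sum: -729 + 4374/5 − 729/2 + 81 + 27 = -1107/10.
So LHS = -1107/10.
∫_0^3 v(x) φ(x) dx = ∫_0^3 (-6*x^5 + 22*x^4 - 15*x^3 + 9*x^2) dx. Term by term:
  ∫_0^3 -6*x^5 dx = -729;  ∫_0^3 22*x^4 dx = 5346/5;  ∫_0^3 -15*x^3 dx = -1215/4;
  ∫_0^3 9*x^2 dx = 81.
Sum: -729 + 5346/5 − 1215/4 + 81 = 2349/20.
So RHS = -∫_0^3 v(x) φ(x) dx = -2349/20.
LHS − RHS = 27/4 ≠ 0, so the identity fails.
(For a valid weak derivative the identity must hold for EVERY test function, in particular this one. The failure shows v is NOT the weak derivative of u.)
Correct weak derivative would be u'(x) = 6*x**2 - 4*x + 2.


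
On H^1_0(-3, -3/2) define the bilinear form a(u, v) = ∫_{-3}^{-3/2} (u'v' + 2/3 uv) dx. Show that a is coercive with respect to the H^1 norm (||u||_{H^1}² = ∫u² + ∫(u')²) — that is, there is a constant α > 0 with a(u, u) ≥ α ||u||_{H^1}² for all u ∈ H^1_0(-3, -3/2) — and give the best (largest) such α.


α = 2*(3 + 2*π^2)/(9 + 4*π^2)

Coercivity of a(·,·) on H^1_0(-3, -3/2) means a(u, u) ≥ α ||u||_{H^1}² for every u ∈ H^1_0.
The interval has length L = 3/2, and Poincaré/coercivity depend only on L. Here a(u, u) = ∫(u')² + (2/3)·∫u².
Here 0 < c = 2/3 < 1. The condition a(u,u) ≥ α||u||_{H^1}² reads (1−α)∫(u')² ≥ (α−c)∫u². Any admissible α is ≤ 1 (rapidly oscillating u have ∫u²/∫(u')² → 0), and α = 1 would force 0 ≥ (1−c)∫u², impossible since c < 1; so 1−α > 0. By the sharp Poincaré inequality on H^1_0 of an interval of length L, ∫(u')² ≥ (π/L)²∫u² with equality for the first sine mode sin(π(x−x₀)/L) (x₀ the left endpoint), so the inequality holds for all u iff (1−α)(π/L)² ≥ α − c, i.e. α ≤ ((π/L)² + c)/((π/L)² + 1) = (1 + c(L/π)²)/(1 + (L/π)²). With (π/L)² = 4*π^2/9 and c = 2/3, the largest admissible constant is α = ((π/L)² + c)/((π/L)² + 1).
Simplifying, α = 2*(3 + 2*π^2)/(9 + 4*π^2).


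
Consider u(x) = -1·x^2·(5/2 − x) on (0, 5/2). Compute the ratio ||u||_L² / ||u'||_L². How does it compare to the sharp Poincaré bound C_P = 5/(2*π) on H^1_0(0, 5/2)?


||u||_L² / ||u'||_L² = 5*sqrt(14)/28 < C_P = 5/(2*π).

u(x) = -1·x^2·(5/2 − x), so u'(x) = x*(3*x - 5).
u(x) = -1·x^2·(5/2 − x) vanishes at x = 0 and x = 5/2, so u ∈ H^1_0(0, 5/2). Differentiate via the product rule and integrate the resulting polynomials term by term.
  ∫_0^5/2 u² dx = ∫_0^5/2 (x^6 - 5*x^5 + 25*x^4/4) dx. Term by term:
    ∫_0^5/2 x^6 dx = 78125/896;  ∫_0^5/2 -5*x^5 dx = -78125/384;  ∫_0^5/2 25*x^4/4 dx = 15625/128.
  Sum: 78125/896 − 78125/384 + 15625/128 = 15625/2688.
  ∫_0^5/2 (u')² dx = ∫_0^5/2 (9*x^4 - 30*x^3 + 25*x^2) dx. Term by term:
    ∫_0^5/2 9*x^4 dx = 5625/32;  ∫_0^5/2 -30*x^3 dx = -9375/32;  ∫_0^5/2 25*x^2 dx = 3125/24.
  Sum: 5625/32 − 9375/32 + 3125/24 = 625/48.
∫_0^5/2 u² dx = 15625/2688, so ||u||_L² = 125*sqrt(42)/336.
∫_0^5/2 (u')² dx = 625/48, so ||u'||_L² = 25*sqrt(3)/12.
Ratio ||u||_L² / ||u'||_L² = 5*sqrt(14)/28.
Sharp Poincaré constant on H^1_0(0, 5/2) is C_P = L/π = 5/(2*π), achieved by sin(2*π/5·x).
A polynomial bump cannot attain the sharp Poincaré constant (only the first sine eigenfunction does), so the ratio is strictly less than C_P, consistent with ||u||_L² ≤ C_P ||u'||_L².


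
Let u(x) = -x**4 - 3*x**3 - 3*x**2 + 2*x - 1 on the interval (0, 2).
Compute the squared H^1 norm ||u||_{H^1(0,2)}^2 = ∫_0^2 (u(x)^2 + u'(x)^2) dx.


||u||_{H^1}^2 = 906238/315

The H^1 norm (squared) on an interval (0, L) is
  ||u||_{H^1}^2 = ∫_0^L u(x)^2 dx + ∫_0^L u'(x)^2 dx.
Compute u'(x) = -4*x**3 - 9*x**2 - 6*x + 2.
Then u(x)^2 = x**8 + 6*x**7 + 15*x**6 + 14*x**5 - x**4 - 6*x**3 + 10*x**2 - 4*x + 1 and u'(x)^2 = 16*x**6 + 72*x**5 + 129*x**4 + 92*x**3 - 24*x + 4.
Integrate each monomial from 0 to 2 using ∫_0^2 c·x^n dx = c·2^(n+1)/(n+1):
  ∫_0^2 u(x)^2 dx = ∫_0^2 (x^8 + 6*x^7 + 15*x^6 + 14*x^5 - x^4 - 6*x^3 + 10*x^2 - 4*x + 1) dx. Term by term:
    ∫_0^2 x^8 dx = 512/9;  ∫_0^2 6*x^7 dx = 192;  ∫_0^2 15*x^6 dx = 1920/7;
    ∫_0^2 14*x^5 dx = 448/3;  ∫_0^2 -x^4 dx = -32/5;  ∫_0^2 -6*x^3 dx = -24;
    ∫_0^2 10*x^2 dx = 80/3;  ∫_0^2 -4*x dx = -8;  ∫_0^2 1 dx = 2.
  Sum: 512/9 + 192 + 1920/7 + 448/3 − 32/5 − 24 + 80/3 − 8 + 2 = 208774/315.
  ∫_0^2 u'(x)^2 dx = ∫_0^2 (16*x^6 + 72*x^5 + 129*x^4 + 92*x^3 - 24*x + 4) dx. Term by term:
    ∫_0^2 16*x^6 dx = 2048/7;  ∫_0^2 72*x^5 dx = 768;  ∫_0^2 129*x^4 dx = 4128/5;
    ∫_0^2 92*x^3 dx = 368;  ∫_0^2 -24*x dx = -48;  ∫_0^2 4 dx = 8.
  Sum: 2048/7 + 768 + 4128/5 + 368 − 48 + 8 = 77496/35.
Adding: ||u||_{H^1}^2 = 208774/315 + 77496/35 = 906238/315.


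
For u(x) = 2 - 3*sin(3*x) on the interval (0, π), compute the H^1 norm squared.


||u||_{H^1(0,π)}^2 = -8 + 49*π

u'(x) = -9*cos(3*x).
Expand u² and (u')² and integrate term by term on (0, π), using: for integers n ≥ 1, ∫_0^π sin²(nx) dx = ∫_0^π cos²(nx) dx = π/2; for n ≠ n', ∫_0^π sin(nx)sin(n'x) dx = ∫_0^π cos(nx)cos(n'x) dx = 0; and by product-to-sum, ∫_0^π sin(nx)cos(n'x) dx = ½∫_0^π [sin((n+n')x) + sin((n−n')x)] dx, which is 0 when n+n' is even and 2n/(n²−n'²) when n+n' is odd (it need not vanish on (0, π)). For the constant mode: ∫_0^π 1 dx = π, ∫_0^π cos(nx) dx = 0, ∫_0^π sin(nx) dx = (1−(−1)^n)/n.
  u² squared terms: (2)²·∫1 dx = 4·π = 4*π;  (-3)²·∫sin(3x)² dx = 9·π/2 = 9*π/2.
  u² cross terms: 2·(2)·(-3)·∫1·sin(3x) dx = -12·(2/3) = -8.
  So ∫_0^π u² dx = 4*π + 9*π/2 − 8 = -8 + 17*π/2.
  (u')² squared terms: (-9)²·∫cos(3x)² dx = 81·π/2 = 81*π/2.
  So ∫_0^π (u')² dx = 81*π/2.
||u||_{H^1}^2 = (-8 + 17*π/2) + (81*π/2) = -8 + 49*π.


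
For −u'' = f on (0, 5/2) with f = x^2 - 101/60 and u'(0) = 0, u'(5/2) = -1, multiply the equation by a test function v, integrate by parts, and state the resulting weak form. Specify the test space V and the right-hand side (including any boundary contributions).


V = H^1(0, 5/2) (v unrestricted at boundary; u is determined up to an additive constant); weak form: ∫_0^5/2 u'v' dx = ∫_0^5/2 (x^2 - 101/60) v dx − v(5/2) for all v ∈ V.

Multiply both sides by a test function v and integrate from 0 to 5/2:
  ∫_0^5/2 −u''(x) v(x) dx = ∫_0^5/2 f(x) v(x) dx.
Integrate the LHS by parts once:
  ∫_0^5/2 −u'' v dx = −[u'(x) v(x)]_0^5/2 + ∫_0^5/2 u'(x) v'(x) dx.
Thus ∫_0^5/2 u'(x) v'(x) dx = ∫_0^5/2 f(x) v(x) dx + [u'(x) v(x)]_0^5/2.
Choose V so that boundary terms are either known or forced to vanish.
u has inhomogeneous Neumann u'(0) = 0, u'(5/2) = -1. [u' v]_0^5/2 = (-1)·v(5/2) − (0)·v(0) = − v(5/2). Take V = H^1(0, 5/2); boundary term becomes part of RHS.
Weak formulation: find u (satisfying any essential BC) such that ∫_0^5/2 u'(x) v'(x) dx = ∫_0^5/2 f v dx − v(5/2) for all v ∈ V (Neumann data are natural BCs: they enter the RHS as boundary terms).
Substituting f(x) = x^2 - 101/60, the right-hand side is ∫_0^5/2 (x^2 - 101/60) v dx − v(5/2).
Compatibility check (pure Neumann): taking v ≡ 1 ∈ V gives 0 = ∫_0^5/2 f dx + (-1) − (0), i.e. ∫_0^5/2 f dx must equal u'(0) − u'(5/2) = 1. Indeed ∫_0^5/2 (x^2 - 101/60) dx = 1, so the data are compatible. The solution is then unique only up to an additive constant (fix it e.g. by requiring ∫_0^5/2 u dx = 0).


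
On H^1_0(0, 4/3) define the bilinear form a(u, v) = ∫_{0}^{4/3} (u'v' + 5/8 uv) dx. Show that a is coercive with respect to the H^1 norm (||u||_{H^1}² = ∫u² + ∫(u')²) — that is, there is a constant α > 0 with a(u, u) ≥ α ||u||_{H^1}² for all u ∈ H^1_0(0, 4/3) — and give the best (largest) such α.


α = (10 + 9*π^2)/(16 + 9*π^2)

Coercivity of a(·,·) on H^1_0(0, 4/3) means a(u, u) ≥ α ||u||_{H^1}² for every u ∈ H^1_0.
The interval has length L = 4/3, and Poincaré/coercivity depend only on L. Here a(u, u) = ∫(u')² + (5/8)·∫u².
Here 0 < c = 5/8 < 1. The condition a(u,u) ≥ α||u||_{H^1}² reads (1−α)∫(u')² ≥ (α−c)∫u². Any admissible α is ≤ 1 (rapidly oscillating u have ∫u²/∫(u')² → 0), and α = 1 would force 0 ≥ (1−c)∫u², impossible since c < 1; so 1−α > 0. By the sharp Poincaré inequality on H^1_0 of an interval of length L, ∫(u')² ≥ (π/L)²∫u² with equality for the first sine mode sin(π(x−x₀)/L) (x₀ the left endpoint), so the inequality holds for all u iff (1−α)(π/L)² ≥ α − c, i.e. α ≤ ((π/L)² + c)/((π/L)² + 1) = (1 + c(L/π)²)/(1 + (L/π)²). With (π/L)² = 9*π^2/16 and c = 5/8, the largest admissible constant is α = ((π/L)² + c)/((π/L)² + 1).
Simplifying, α = (10 + 9*π^2)/(16 + 9*π^2).


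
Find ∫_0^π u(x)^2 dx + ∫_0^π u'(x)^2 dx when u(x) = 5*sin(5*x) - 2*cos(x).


||u||_{H^1(0,π)}^2 = 329*π

u'(x) = 2*sin(x) + 25*cos(5*x).
Expand u² and (u')² and integrate term by term on (0, π), using: for integers n ≥ 1, ∫_0^π sin²(nx) dx = ∫_0^π cos²(nx) dx = π/2; for n ≠ n', ∫_0^π sin(nx)sin(n'x) dx = ∫_0^π cos(nx)cos(n'x) dx = 0; and by product-to-sum, ∫_0^π sin(nx)cos(n'x) dx = ½∫_0^π [sin((n+n')x) + sin((n−n')x)] dx, which is 0 when n+n' is even and 2n/(n²−n'²) when n+n' is odd (it need not vanish on (0, π)).
  u² squared terms: (-2)²·∫cos(x)² dx = 4·π/2 = 2*π;  (5)²·∫sin(5x)² dx = 25·π/2 = 25*π/2.
  u² cross terms: 2·(-2)·(5)·∫cos(x)·sin(5x) dx = -20·(0) = 0.
  So ∫_0^π u² dx = 2*π + 25*π/2 + 0 = 29*π/2.
  (u')² squared terms: (2)²·∫sin(x)² dx = 4·π/2 = 2*π;  (25)²·∫cos(5x)² dx = 625·π/2 = 625*π/2.
  (u')² cross terms: 2·(2)·(25)·∫sin(x)·cos(5x) dx = 100·(0) = 0.
  So ∫_0^π (u')² dx = 2*π + 625*π/2 + 0 = 629*π/2.
||u||_{H^1}^2 = (29*π/2) + (629*π/2) = 329*π.


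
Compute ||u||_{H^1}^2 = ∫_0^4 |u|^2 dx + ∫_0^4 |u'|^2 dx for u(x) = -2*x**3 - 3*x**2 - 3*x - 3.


||u||_{H^1}^2 = 1343016/35

The H^1 norm (squared) on an interval (0, L) is
  ||u||_{H^1}^2 = ∫_0^L u(x)^2 dx + ∫_0^L u'(x)^2 dx.
Compute u'(x) = -6*x**2 - 6*x - 3.
Then u(x)^2 = 4*x**6 + 12*x**5 + 21*x**4 + 30*x**3 + 27*x**2 + 18*x + 9 and u'(x)^2 = 36*x**4 + 72*x**3 + 72*x**2 + 36*x + 9.
Integrate each monomial from 0 to 4 using ∫_0^4 c·x^n dx = c·4^(n+1)/(n+1):
  ∫_0^4 u(x)^2 dx = ∫_0^4 (4*x^6 + 12*x^5 + 21*x^4 + 30*x^3 + 27*x^2 + 18*x + 9) dx. Term by term:
    ∫_0^4 4*x^6 dx = 65536/7;  ∫_0^4 12*x^5 dx = 8192;  ∫_0^4 21*x^4 dx = 21504/5;
    ∫_0^4 30*x^3 dx = 1920;  ∫_0^4 27*x^2 dx = 576;  ∫_0^4 18*x dx = 144;
    ∫_0^4 9 dx = 36.
  Sum: 65536/7 + 8192 + 21504/5 + 1920 + 576 + 144 + 36 = 858588/35.
  ∫_0^4 u'(x)^2 dx = ∫_0^4 (36*x^4 + 72*x^3 + 72*x^2 + 36*x + 9) dx. Term by term:
    ∫_0^4 36*x^4 dx = 36864/5;  ∫_0^4 72*x^3 dx = 4608;  ∫_0^4 72*x^2 dx = 1536;
    ∫_0^4 36*x dx = 288;  ∫_0^4 9 dx = 36.
  Sum: 36864/5 + 4608 + 1536 + 288 + 36 = 69204/5.
Adding: ||u||_{H^1}^2 = 858588/35 + 69204/5 = 1343016/35.


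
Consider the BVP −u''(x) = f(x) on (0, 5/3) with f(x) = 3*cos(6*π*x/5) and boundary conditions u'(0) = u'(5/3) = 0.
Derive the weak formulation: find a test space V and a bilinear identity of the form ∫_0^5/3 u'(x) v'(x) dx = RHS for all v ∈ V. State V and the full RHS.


V = H^1(0, 5/3) (no boundary constraint on v; u is determined up to an additive constant); weak form: ∫_0^5/3 u'v' dx = ∫_0^5/3 (3*cos(6*π*x/5)) v dx for all v ∈ V.

Multiply both sides by a test function v and integrate from 0 to 5/3:
  ∫_0^5/3 −u''(x) v(x) dx = ∫_0^5/3 f(x) v(x) dx.
Integrate the LHS by parts once:
  ∫_0^5/3 −u'' v dx = −[u'(x) v(x)]_0^5/3 + ∫_0^5/3 u'(x) v'(x) dx.
Thus ∫_0^5/3 u'(x) v'(x) dx = ∫_0^5/3 f(x) v(x) dx + [u'(x) v(x)]_0^5/3.
Choose V so that boundary terms are either known or forced to vanish.
u has homogeneous Neumann: u'(0) = u'(5/3) = 0. So [u' v]_0^5/3 = 0·v(5/3) − 0·v(0) = 0 for any v; take V = H^1(0, 5/3).
Weak formulation: find u (satisfying any essential BC) such that ∫_0^5/3 u'(x) v'(x) dx = ∫_0^5/3 f v dx for all v ∈ V (homogeneous Neumann, so boundary terms vanish).
Substituting f(x) = 3*cos(6*π*x/5), the right-hand side is ∫_0^5/3 (3*cos(6*π*x/5)) v dx.
Compatibility check (pure Neumann): taking v ≡ 1 ∈ V gives 0 = ∫_0^5/3 f dx + (0) − (0), i.e. ∫_0^5/3 f dx must equal u'(0) − u'(5/3) = 0. Indeed ∫_0^5/3 (3*cos(6*π*x/5)) dx = 0, so the data are compatible. The solution is then unique only up to an additive constant (fix it e.g. by requiring ∫_0^5/3 u dx = 0).


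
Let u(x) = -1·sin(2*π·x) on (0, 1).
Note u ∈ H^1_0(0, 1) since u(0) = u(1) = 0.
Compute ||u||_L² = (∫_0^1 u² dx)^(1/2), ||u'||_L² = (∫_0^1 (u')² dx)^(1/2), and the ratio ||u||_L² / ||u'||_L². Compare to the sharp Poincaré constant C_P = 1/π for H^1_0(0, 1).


||u||_L² / ||u'||_L² = 1/(2*π) < C_P = 1/π.

u(x) = -1·sin(2*π·x), so u'(x) = -2*π*cos(2*π*x).
Writing u(x) = A·sin(kπx/L) with A = -1 and k = 2, use ∫_0^L sin²(kπx/L) dx = L/2 and ∫_0^L cos²(kπx/L) dx = L/2.
u² = 1·sin²(2*π·x) and (u')² = 4*π^2·cos²(2*π·x), and each of sin², cos² integrates to L/2 = 1/2 over (0, 1).
∫_0^1 u² dx = 1/2, so ||u||_L² = sqrt(2)/2.
∫_0^1 (u')² dx = 2*π^2, so ||u'||_L² = sqrt(2)*π.
Ratio ||u||_L² / ||u'||_L² = 1/(2*π).
Sharp Poincaré constant on H^1_0(0, 1) is C_P = L/π = 1/π, achieved by sin(π·x).
This is the k = 2 harmonic; the ratio L/(kπ) is strictly less than C_P = L/π, consistent with the sharp inequality ||u||_L² ≤ C_P ||u'||_L².


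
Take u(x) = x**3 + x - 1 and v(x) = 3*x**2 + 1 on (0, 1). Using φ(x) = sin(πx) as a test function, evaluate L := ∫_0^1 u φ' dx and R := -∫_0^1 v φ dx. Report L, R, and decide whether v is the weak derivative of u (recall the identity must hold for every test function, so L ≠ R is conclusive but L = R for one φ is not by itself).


LHS = -5/π + 12/π^3, RHS = -5/π + 12/π^3. Yes, v = u' weakly.

u(x) = x**3 + x - 1, classical derivative u'(x) = 3*x**2 + 1.
φ(x) = sin(πx), so φ'(x) = π*cos(π*x).
Note φ(0) = φ(1) = 0, so the boundary term u·φ vanishes.
LHS = ∫_0^1 u(x) φ'(x) dx = ∫_0^1 (π*x^3*cos(π*x) + π*x*cos(π*x) - π*cos(π*x)) dx. Term by term:
  ∫_0^1 -π*cos(π*x) dx = 0;  ∫_0^1 π*x*cos(π*x) dx = -2/π;  ∫_0^1 π*x^3*cos(π*x) dx = -3/π + 12/π^3.
Sum: 0 − 2/π + -3/π + 12/π^3 = -5/π + 12/π^3.
So LHS = -5/π + 12/π^3.
∫_0^1 v(x) φ(x) dx = ∫_0^1 (3*x^2*sin(π*x) + sin(π*x)) dx. Term by term:
  ∫_0^1 3*x^2*sin(π*x) dx = -12/π^3 + 3/π;  ∫_0^1 sin(π*x) dx = 2/π.
Sum: -12/π^3 + 3/π + 2/π = -12/π^3 + 5/π.
So RHS = -∫_0^1 v(x) φ(x) dx = -5/π + 12/π^3.
LHS = RHS, so the identity holds for this test φ.
Moreover u is smooth here and v(x) = u'(x) = 3*x**2 + 1 pointwise, so the identity holds for every test function. Hence v is the weak derivative of u.


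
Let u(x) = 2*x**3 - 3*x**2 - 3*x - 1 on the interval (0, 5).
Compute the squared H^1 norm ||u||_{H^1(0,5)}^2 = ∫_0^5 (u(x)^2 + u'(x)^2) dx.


||u||_{H^1}^2 = 366175/14

The H^1 norm (squared) on an interval (0, L) is
  ||u||_{H^1}^2 = ∫_0^L u(x)^2 dx + ∫_0^L u'(x)^2 dx.
Compute u'(x) = 6*x**2 - 6*x - 3.
Then u(x)^2 = 4*x**6 - 12*x**5 - 3*x**4 + 14*x**3 + 15*x**2 + 6*x + 1 and u'(x)^2 = 36*x**4 - 72*x**3 + 36*x + 9.
Integrate each monomial from 0 to 5 using ∫_0^5 c·x^n dx = c·5^(n+1)/(n+1):
  ∫_0^5 u(x)^2 dx = ∫_0^5 (4*x^6 - 12*x^5 - 3*x^4 + 14*x^3 + 15*x^2 + 6*x + 1) dx. Term by term:
    ∫_0^5 4*x^6 dx = 312500/7;  ∫_0^5 -12*x^5 dx = -31250;  ∫_0^5 -3*x^4 dx = -1875;
    ∫_0^5 14*x^3 dx = 4375/2;  ∫_0^5 15*x^2 dx = 625;  ∫_0^5 6*x dx = 75;
    ∫_0^5 1 dx = 5.
  Sum: 312500/7 − 31250 − 1875 + 4375/2 + 625 + 75 + 5 = 201745/14.
  ∫_0^5 u'(x)^2 dx = ∫_0^5 (36*x^4 - 72*x^3 + 36*x + 9) dx. Term by term:
    ∫_0^5 36*x^4 dx = 22500;  ∫_0^5 -72*x^3 dx = -11250;  ∫_0^5 36*x dx = 450;
    ∫_0^5 9 dx = 45.
  Sum: 22500 − 11250 + 450 + 45 = 11745.
Adding: ||u||_{H^1}^2 = 201745/14 + 11745 = 366175/14.


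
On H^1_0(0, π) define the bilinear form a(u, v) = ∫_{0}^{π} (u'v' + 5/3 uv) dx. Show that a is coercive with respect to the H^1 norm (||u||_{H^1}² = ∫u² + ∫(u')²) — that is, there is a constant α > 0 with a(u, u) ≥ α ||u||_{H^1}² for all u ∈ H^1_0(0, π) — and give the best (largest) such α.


α = 1

Coercivity of a(·,·) on H^1_0(0, π) means a(u, u) ≥ α ||u||_{H^1}² for every u ∈ H^1_0.
The interval has length L = π, and Poincaré/coercivity depend only on L. Here a(u, u) = ∫(u')² + (5/3)·∫u².
Here c = 5/3 ≥ 1, so a(u,u) = ∫(u')² + c∫u² ≥ ∫(u')² + ∫u² = ||u||_{H^1}², i.e. α = 1 works. No larger α is possible: a(u,u) ≥ α||u||_{H^1}² means (1−α)∫(u')² ≥ (α−c)∫u², and for the modes u_n = sin(nπ(x−x₀)/L) (x₀ the left endpoint) one has ∫u_n²/∫(u_n')² = (L/(nπ))² → 0, so a(u_n,u_n)/||u_n||_{H^1}² → 1. Hence the optimal constant is α = 1.
Therefore α = 1.


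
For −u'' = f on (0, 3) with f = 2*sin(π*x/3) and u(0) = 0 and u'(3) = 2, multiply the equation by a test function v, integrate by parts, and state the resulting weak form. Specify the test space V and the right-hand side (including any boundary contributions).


V = {v ∈ H^1(0, 3) : v(0) = 0} (test functions vanish at x = 0 where u is specified); weak form: ∫_0^3 u'v' dx = ∫_0^3 (2*sin(π*x/3)) v dx + 2·v(3) for all v ∈ V.

Multiply both sides by a test function v and integrate from 0 to 3:
  ∫_0^3 −u''(x) v(x) dx = ∫_0^3 f(x) v(x) dx.
Integrate the LHS by parts once:
  ∫_0^3 −u'' v dx = −[u'(x) v(x)]_0^3 + ∫_0^3 u'(x) v'(x) dx.
Thus ∫_0^3 u'(x) v'(x) dx = ∫_0^3 f(x) v(x) dx + [u'(x) v(x)]_0^3.
Choose V so that boundary terms are either known or forced to vanish.
Mixed BC: u(0) = 0 (Dirichlet) and u'(3) = 2 (Neumann). Define V = {v ∈ H^1(0, 3) : v(0) = 0}. Then [u' v]_0^3 = u'(3)·v(3) − u'(0)·0 = 2·v(3).
Weak formulation: find u (satisfying any essential BC) such that ∫_0^3 u'(x) v'(x) dx = ∫_0^3 f v dx + 2·v(3) for all v ∈ V (Dirichlet at 0 absorbed into V; Neumann datum at x = 3 contributes the boundary term).
Substituting f(x) = 2*sin(π*x/3), the right-hand side is ∫_0^3 (2*sin(π*x/3)) v dx + 2·v(3).


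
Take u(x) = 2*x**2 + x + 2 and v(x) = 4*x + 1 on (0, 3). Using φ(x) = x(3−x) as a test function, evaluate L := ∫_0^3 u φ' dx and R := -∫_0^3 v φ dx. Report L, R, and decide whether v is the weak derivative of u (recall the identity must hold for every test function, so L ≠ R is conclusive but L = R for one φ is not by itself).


LHS = -63/2, RHS = -63/2. Yes, v = u' weakly.

u(x) = 2*x**2 + x + 2, classical derivative u'(x) = 4*x + 1.
φ(x) = x(3−x), so φ'(x) = 3 - 2*x.
Note φ(0) = φ(3) = 0, so the boundary term u·φ vanishes.
LHS = ∫_0^3 u(x) φ'(x) dx = ∫_0^3 (-4*x^3 + 4*x^2 - x + 6) dx. Term by term:
  ∫_0^3 -4*x^3 dx = -81;  ∫_0^3 4*x^2 dx = 36;  ∫_0^3 -x dx = -9/2;
  ∫_0^3 6 dx = 18.
Sum: -81 + 36 − 9/2 + 18 = -63/2.
So LHS = -63/2.
∫_0^3 v(x) φ(x) dx = ∫_0^3 (-4*x^3 + 11*x^2 + 3*x) dx. Term by term:
  ∫_0^3 -4*x^3 dx = -81;  ∫_0^3 11*x^2 dx = 99;  ∫_0^3 3*x dx = 27/2.
Sum: -81 + 99 + 27/2 = 63/2.
So RHS = -∫_0^3 v(x) φ(x) dx = -63/2.
LHS = RHS, so the identity holds for this test φ.
Moreover u is smooth here and v(x) = u'(x) = 4*x + 1 pointwise, so the identity holds for every test function. Hence v is the weak derivative of u.
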